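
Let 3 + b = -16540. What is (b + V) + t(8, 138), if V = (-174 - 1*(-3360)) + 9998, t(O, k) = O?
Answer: -3351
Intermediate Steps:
b = -16543 (b = -3 - 16540 = -16543)
V = 13184 (V = (-174 + 3360) + 9998 = 3186 + 9998 = 13184)
(b + V) + t(8, 138) = (-16543 + 13184) + 8 = -3359 + 8 = -3351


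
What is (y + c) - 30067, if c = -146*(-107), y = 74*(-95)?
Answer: -21475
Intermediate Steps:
y = -7030
c = 15622
(y + c) - 30067 = (-7030 + 15622) - 30067 = 8592 - 30067 = -21475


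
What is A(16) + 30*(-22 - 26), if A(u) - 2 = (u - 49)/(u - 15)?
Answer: -1471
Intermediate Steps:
A(u) = 2 + (-49 + u)/(-15 + u) (A(u) = 2 + (u - 49)/(u - 15) = 2 + (-49 + u)/(-15 + u))
A(16) + 30*(-22 - 26) = (-79 + 3*16)/(-15 + 16) + 30*(-22 - 26) = (-79 + 48)/1 + 30*(-48) = 1*(-31) - 1440 = -31 - 1440 = -1471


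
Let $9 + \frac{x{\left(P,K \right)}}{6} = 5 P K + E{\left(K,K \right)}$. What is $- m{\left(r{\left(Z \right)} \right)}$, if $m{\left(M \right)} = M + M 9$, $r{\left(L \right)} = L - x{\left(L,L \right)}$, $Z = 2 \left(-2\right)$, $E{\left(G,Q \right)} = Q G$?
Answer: $5260$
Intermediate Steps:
$E{\left(G,Q \right)} = G Q$
$x{\left(P,K \right)} = -54 + 6 K^{2} + 30 K P$ ($x{\left(P,K \right)} = -54 + 6 \left(5 P K + K K\right) = -54 + 6 \left(5 K P + K^{2}\right) = -54 + 6 \left(K^{2} + 5 K P\right) = -54 + \left(6 K^{2} + 30 K P\right) = -54 + 6 K^{2} + 30 K P$)
$Z = -4$
$r{\left(L \right)} = 54 + L - 36 L^{2}$ ($r{\left(L \right)} = L - \left(-54 + 6 L^{2} + 30 L L\right) = L - \left(-54 + 6 L^{2} + 30 L^{2}\right) = L - \left(-54 + 36 L^{2}\right) = 54 + L - 36 L^{2}$)
$m{\left(M \right)} = 10 M$ ($m{\left(M \right)} = M + 9 M = 10 M$)
$- m{\left(r{\left(Z \right)} \right)} = - 10 \left(54 - 4 - 36 \left(-4\right)^{2}\right) = - 10 \left(54 - 4 - 576\right) = - 10 \left(-526\right) = \left(-1\right) \left(-5260\right) = 5260$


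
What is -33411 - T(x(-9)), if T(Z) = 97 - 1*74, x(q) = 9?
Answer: -33434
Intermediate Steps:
T(Z) = 23 (T(Z) = 97 - 74 = 23)
-33411 - T(x(-9)) = -33411 - 1*23 = -33411 - 23 = -33434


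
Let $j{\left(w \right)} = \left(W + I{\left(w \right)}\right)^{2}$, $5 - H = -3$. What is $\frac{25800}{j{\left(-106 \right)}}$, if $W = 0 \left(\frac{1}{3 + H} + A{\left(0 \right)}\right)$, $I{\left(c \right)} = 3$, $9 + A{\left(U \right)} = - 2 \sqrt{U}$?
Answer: $\frac{8600}{3} \approx 2866.7$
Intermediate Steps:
$H = 8$ ($H = 5 - -3 = 5 + 3 = 8$)
$A{\left(U \right)} = -9 - 2 \sqrt{U}$
$W = 0$ ($W = 0 \left(\frac{1}{3 + 8} - \left(9 + 2 \sqrt{0}\right)\right) = 0 \left(\frac{1}{11} - 9\right) = 0 \left(- \frac{98}{11}\right) = 0$)
$j{\left(w \right)} = 9$ ($j{\left(w \right)} = \left(0 + 3\right)^{2} = 3^{2} = 9$)
$\frac{25800}{j{\left(-106 \right)}} = \frac{25800}{9} = 25800 \cdot \frac{1}{9} = \frac{8600}{3}$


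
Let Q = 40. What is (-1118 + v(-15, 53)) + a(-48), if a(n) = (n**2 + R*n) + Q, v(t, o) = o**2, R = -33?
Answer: 5619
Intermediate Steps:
a(n) = 40 + n**2 - 33*n (a(n) = (n**2 - 33*n) + 40 = 40 + n**2 - 33*n)
(-1118 + v(-15, 53)) + a(-48) = (-1118 + 53**2) + (40 + (-48)**2 - 33*(-48)) = (-1118 + 2809) + (40 + 2304 + 1584) = 1691 + 3928 = 5619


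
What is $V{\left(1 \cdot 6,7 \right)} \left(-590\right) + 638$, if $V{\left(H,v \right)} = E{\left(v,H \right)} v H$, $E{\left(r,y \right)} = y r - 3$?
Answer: $-965782$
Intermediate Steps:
$E{\left(r,y \right)} = -3 + r y$ ($E{\left(r,y \right)} = r y - 3 = -3 + r y$)
$V{\left(H,v \right)} = H v \left(-3 + H v\right)$ ($V{\left(H,v \right)} = \left(-3 + v H\right) v H = \left(-3 + H v\right) v H = v \left(-3 + H v\right) H = H v \left(-3 + H v\right)$)
$V{\left(1 \cdot 6,7 \right)} \left(-590\right) + 638 = 1 \cdot 6 \cdot 7 \left(-3 + 1 \cdot 6 \cdot 7\right) \left(-590\right) + 638 = 6 \cdot 7 \left(-3 + 6 \cdot 7\right) \left(-590\right) + 638 = 6 \cdot 7 \left(-3 + 42\right) \left(-590\right) + 638 = 6 \cdot 7 \cdot 39 \left(-590\right) + 638 = 1638 \left(-590\right) + 638 = -966420 + 638 = -965782$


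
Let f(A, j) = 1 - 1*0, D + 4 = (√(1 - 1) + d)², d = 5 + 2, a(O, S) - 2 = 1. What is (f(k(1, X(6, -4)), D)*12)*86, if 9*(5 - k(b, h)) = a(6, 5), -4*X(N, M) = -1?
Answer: 1032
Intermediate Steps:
a(O, S) = 3 (a(O, S) = 2 + 1 = 3)
X(N, M) = ¼ (X(N, M) = -¼*(-1) = ¼)
k(b, h) = 14/3 (k(b, h) = 5 - ⅑*3 = 5 - ⅓ = 14/3)
d = 7
D = 45 (D = -4 + (√(1 - 1) + 7)² = -4 + (√0 + 7)² = -4 + (0 + 7)² = -4 + 7² = -4 + 49 = 45)
f(A, j) = 1 (f(A, j) = 1 + 0 = 1)
(f(k(1, X(6, -4)), D)*12)*86 = (1*12)*86 = 12*86 = 1032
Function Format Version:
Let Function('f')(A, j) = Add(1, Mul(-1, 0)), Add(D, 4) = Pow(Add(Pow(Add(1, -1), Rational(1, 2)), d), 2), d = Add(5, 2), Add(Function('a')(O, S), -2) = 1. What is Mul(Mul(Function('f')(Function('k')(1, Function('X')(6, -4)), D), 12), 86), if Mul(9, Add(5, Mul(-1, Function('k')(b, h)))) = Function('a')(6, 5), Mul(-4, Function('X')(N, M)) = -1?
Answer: 1032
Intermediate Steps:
Function('a')(O, S) = 3 (Function('a')(O, S) = Add(2, 1) = 3)
Function('X')(N, M) = Rational(1, 4) (Function('X')(N, M) = Mul(Rational(-1, 4), -1) = Rational(1, 4))
Function('k')(b, h) = Rational(14, 3) (Function('k')(b, h) = Add(5, Mul(Rational(-1, 9), 3)) = Add(5, Rational(-1, 3)) = Rational(14, 3))
d = 7
D = 45 (D = Add(-4, Pow(Add(Pow(Add(1, -1), Rational(1, 2)), 7), 2)) = Add(-4, Pow(Add(Pow(0, Rational(1, 2)), 7), 2)) = Add(-4, Pow(Add(0, 7), 2)) = Add(-4, Pow(7, 2)) = Add(-4, 49) = 45)
Function('f')(A, j) = 1 (Function('f')(A, j) = Add(1, 0) = 1)
Mul(Mul(Function('f')(Function('k')(1, Function('X')(6, -4)), D), 12), 86) = Mul(Mul(1, 12), 86) = Mul(12, 86) = 1032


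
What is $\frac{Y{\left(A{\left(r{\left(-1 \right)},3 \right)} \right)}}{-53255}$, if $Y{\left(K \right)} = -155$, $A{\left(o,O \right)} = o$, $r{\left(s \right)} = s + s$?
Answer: $\frac{31}{10651} \approx 0.0029105$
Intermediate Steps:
$r{\left(s \right)} = 2 s$
$\frac{Y{\left(A{\left(r{\left(-1 \right)},3 \right)} \right)}}{-53255} = - \frac{155}{-53255} = \left(-155\right) \left(- \frac{1}{53255}\right) = \frac{31}{10651}$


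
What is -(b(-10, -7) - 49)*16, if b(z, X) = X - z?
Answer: 736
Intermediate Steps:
-(b(-10, -7) - 49)*16 = -((-7 - 1*(-10)) - 49)*16 = -((-7 + 10) - 49)*16 = -(3 - 49)*16 = -(-46)*16 = -1*(-736) = 736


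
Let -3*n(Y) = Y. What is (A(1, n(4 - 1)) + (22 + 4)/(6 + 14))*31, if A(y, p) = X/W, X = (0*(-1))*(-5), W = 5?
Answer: 403/10 ≈ 40.300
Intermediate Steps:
n(Y) = -Y/3
X = 0 (X = 0*(-5) = 0)
A(y, p) = 0 (A(y, p) = 0/5 = 0*(1/5) = 0)
(A(1, n(4 - 1)) + (22 + 4)/(6 + 14))*31 = (0 + (22 + 4)/(6 + 14))*31 = (0 + 26/20)*31 = (0 + 26*(1/20))*31 = (0 + 13/10)*31 = (13/10)*31 = 403/10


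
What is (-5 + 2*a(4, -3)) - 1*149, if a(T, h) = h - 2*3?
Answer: -172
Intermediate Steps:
a(T, h) = -6 + h (a(T, h) = h - 6 = -6 + h)
(-5 + 2*a(4, -3)) - 1*149 = (-5 + 2*(-6 - 3)) - 1*149 = (-5 + 2*(-9)) - 149 = (-5 - 18) - 149 = -23 - 149 = -172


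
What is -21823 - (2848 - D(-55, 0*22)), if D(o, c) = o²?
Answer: -21646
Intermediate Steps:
-21823 - (2848 - D(-55, 0*22)) = -21823 - (2848 - 1*(-55)²) = -21823 - (2848 - 1*3025) = -21823 - (2848 - 3025) = -21823 - 1*(-177) = -21823 + 177 = -21646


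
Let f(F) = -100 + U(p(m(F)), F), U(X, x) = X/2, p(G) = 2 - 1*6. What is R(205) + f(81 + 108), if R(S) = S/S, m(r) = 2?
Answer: -101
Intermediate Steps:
p(G) = -4 (p(G) = 2 - 6 = -4)
R(S) = 1
U(X, x) = X/2 (U(X, x) = X*(½) = X/2)
f(F) = -102 (f(F) = -100 + (½)*(-4) = -100 - 2 = -102)
R(205) + f(81 + 108) = 1 - 102 = -101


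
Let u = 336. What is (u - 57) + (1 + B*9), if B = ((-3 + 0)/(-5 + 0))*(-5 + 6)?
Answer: 1427/5 ≈ 285.40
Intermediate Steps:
B = ⅗ (B = -3/(-5)*1 = -3*(-⅕)*1 = (⅗)*1 = ⅗ ≈ 0.60000)
(u - 57) + (1 + B*9) = (336 - 57) + (1 + (⅗)*9) = 279 + (1 + 27/5) = 279 + 32/5 = 1427/5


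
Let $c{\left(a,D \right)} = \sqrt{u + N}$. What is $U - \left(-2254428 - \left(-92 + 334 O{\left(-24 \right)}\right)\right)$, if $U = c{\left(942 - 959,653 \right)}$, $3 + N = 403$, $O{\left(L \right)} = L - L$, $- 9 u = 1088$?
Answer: $2254336 + \frac{4 \sqrt{157}}{3} \approx 2.2544 \cdot 10^{6}$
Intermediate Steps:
$u = - \frac{1088}{9}$ ($u = \left(- \frac{1}{9}\right) 1088 = - \frac{1088}{9} \approx -120.89$)
$O{\left(L \right)} = 0$
$N = 400$ ($N = -3 + 403 = 400$)
$c{\left(a,D \right)} = \frac{4 \sqrt{157}}{3}$ ($c{\left(a,D \right)} = \sqrt{- \frac{1088}{9} + 400} = \sqrt{\frac{2512}{9}} = \frac{4 \sqrt{157}}{3}$)
$U = \frac{4 \sqrt{157}}{3} \approx 16.707$
$U - \left(-2254428 - \left(-92 + 334 O{\left(-24 \right)}\right)\right) = \frac{4 \sqrt{157}}{3} - \left(-2254428 + \left(92 - 0\right)\right) = \frac{4 \sqrt{157}}{3} - \left(-2254428 + \left(92 + 0\right)\right) = \frac{4 \sqrt{157}}{3} - \left(-2254428 + 92\right) = \frac{4 \sqrt{157}}{3} - -2254336 = \frac{4 \sqrt{157}}{3} + 2254336 = 2254336 + \frac{4 \sqrt{157}}{3}$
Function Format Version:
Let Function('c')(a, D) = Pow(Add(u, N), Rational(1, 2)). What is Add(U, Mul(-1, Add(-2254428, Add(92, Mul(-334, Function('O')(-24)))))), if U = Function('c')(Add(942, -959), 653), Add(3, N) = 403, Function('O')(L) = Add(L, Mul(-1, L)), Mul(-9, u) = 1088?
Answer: Add(2254336, Mul(Rational(4, 3), Pow(157, Rational(1, 2)))) ≈ 2.2544e+6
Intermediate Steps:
u = Rational(-1088, 9) (u = Mul(Rational(-1, 9), 1088) = Rational(-1088, 9) ≈ -120.89)
Function('O')(L) = 0
N = 400 (N = Add(-3, 403) = 400)
Function('c')(a, D) = Mul(Rational(4, 3), Pow(157, Rational(1, 2))) (Function('c')(a, D) = Pow(Add(Rational(-1088, 9), 400), Rational(1, 2)) = Pow(Rational(2512, 9), Rational(1, 2)) = Mul(Rational(4, 3), Pow(157, Rational(1, 2))))
U = Mul(Rational(4, 3), Pow(157, Rational(1, 2))) ≈ 16.707
Add(U, Mul(-1, Add(-2254428, Add(92, Mul(-334, Function('O')(-24)))))) = Add(Mul(Rational(4, 3), Pow(157, Rational(1, 2))), Mul(-1, Add(-2254428, Add(92, Mul(-334, 0))))) = Add(Mul(Rational(4, 3), Pow(157, Rational(1, 2))), Mul(-1, Add(-2254428, Add(92, 0)))) = Add(Mul(Rational(4, 3), Pow(157, Rational(1, 2))), Mul(-1, Add(-2254428, 92))) = Add(Mul(Rational(4, 3), Pow(157, Rational(1, 2))), Mul(-1, -2254336)) = Add(Mul(Rational(4, 3), Pow(157, Rational(1, 2))), 2254336) = Add(2254336, Mul(Rational(4, 3), Pow(157, Rational(1, 2))))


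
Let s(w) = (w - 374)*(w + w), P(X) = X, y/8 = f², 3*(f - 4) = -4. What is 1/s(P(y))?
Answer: -81/2922496 ≈ -2.7716e-5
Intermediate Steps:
f = 8/3 (f = 4 + (⅓)*(-4) = 4 - 4/3 = 8/3 ≈ 2.6667)
y = 512/9 (y = 8*(8/3)² = 8*(64/9) = 512/9 ≈ 56.889)
s(w) = 2*w*(-374 + w) (s(w) = (-374 + w)*(2*w) = 2*w*(-374 + w))
1/s(P(y)) = 1/(2*(512/9)*(-374 + 512/9)) = 1/(2*(512/9)*(-2854/9)) = 1/(-2922496/81) = -81/2922496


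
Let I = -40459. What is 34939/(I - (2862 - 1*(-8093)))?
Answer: -34939/51414 ≈ -0.67956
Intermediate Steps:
34939/(I - (2862 - 1*(-8093))) = 34939/(-40459 - (2862 - 1*(-8093))) = 34939/(-40459 - (2862 + 8093)) = 34939/(-40459 - 1*10955) = 34939/(-40459 - 10955) = 34939/(-51414) = 34939*(-1/51414) = -34939/51414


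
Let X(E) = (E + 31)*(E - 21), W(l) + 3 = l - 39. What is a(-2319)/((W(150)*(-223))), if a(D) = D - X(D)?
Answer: 1785413/8028 ≈ 222.40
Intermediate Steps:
W(l) = -42 + l (W(l) = -3 + (l - 39) = -3 + (-39 + l) = -42 + l)
X(E) = (-21 + E)*(31 + E) (X(E) = (31 + E)*(-21 + E) = (-21 + E)*(31 + E))
a(D) = 651 - D**2 - 9*D (a(D) = D - (-651 + D**2 + 10*D) = D + (651 - D**2 - 10*D) = 651 - D**2 - 9*D)
a(-2319)/((W(150)*(-223))) = (651 - 1*(-2319)**2 - 9*(-2319))/(((-42 + 150)*(-223))) = (651 - 1*5377761 + 20871)/((108*(-223))) = (651 - 5377761 + 20871)/(-24084) = -5356239*(-1/24084) = 1785413/8028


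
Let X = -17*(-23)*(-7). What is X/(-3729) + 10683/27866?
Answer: 116106149/103912314 ≈ 1.1173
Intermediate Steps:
X = -2737 (X = 391*(-7) = -2737)
X/(-3729) + 10683/27866 = -2737/(-3729) + 10683/27866 = -2737*(-1/3729) + 10683*(1/27866) = 2737/3729 + 10683/27866 = 116106149/103912314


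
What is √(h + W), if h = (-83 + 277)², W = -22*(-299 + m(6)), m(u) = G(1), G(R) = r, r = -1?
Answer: 2*√11059 ≈ 210.32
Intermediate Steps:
G(R) = -1
m(u) = -1
W = 6600 (W = -22*(-299 - 1) = -22*(-300) = 6600)
h = 37636 (h = 194² = 37636)
√(h + W) = √(37636 + 6600) = √44236 = 2*√11059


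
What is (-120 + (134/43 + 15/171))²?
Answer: 81948795289/6007401 ≈ 13641.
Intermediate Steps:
(-120 + (134/43 + 15/171))² = (-120 + (134*(1/43) + 15*(1/171)))² = (-120 + (134/43 + 5/57))² = (-120 + 7853/2451)² = (-286267/2451)² = 81948795289/6007401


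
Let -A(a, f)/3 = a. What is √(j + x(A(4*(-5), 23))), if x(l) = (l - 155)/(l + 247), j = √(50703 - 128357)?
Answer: √(-29165 + 94249*I*√77654)/307 ≈ 11.797 + 11.81*I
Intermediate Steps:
j = I*√77654 (j = √(-77654) = I*√77654 ≈ 278.66*I)
A(a, f) = -3*a
x(l) = (-155 + l)/(247 + l)
√(j + x(A(4*(-5), 23))) = √(I*√77654 + (-155 - 12*(-5))/(247 - 12*(-5))) = √(I*√77654 + (-155 - 3*(-20))/(247 - 3*(-20))) = √(I*√77654 + (-155 + 60)/(247 + 60)) = √(I*√77654 - 95/307) = √(-95/307 + I*√77654)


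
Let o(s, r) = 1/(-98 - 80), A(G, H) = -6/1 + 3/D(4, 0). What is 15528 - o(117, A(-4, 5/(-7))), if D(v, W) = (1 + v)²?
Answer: 2763985/178 ≈ 15528.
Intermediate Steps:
A(G, H) = -147/25 (A(G, H) = -6/1 + 3/((1 + 4)²) = -6*1 + 3/(5²) = -6 + 3/25 = -147/25)
o(s, r) = -1/178 (o(s, r) = 1/(-178) = -1/178)
15528 - o(117, A(-4, 5/(-7))) = 15528 - 1*(-1/178) = 15528 + 1/178 = 2763985/178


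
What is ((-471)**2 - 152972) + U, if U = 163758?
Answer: 232627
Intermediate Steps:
((-471)**2 - 152972) + U = ((-471)**2 - 152972) + 163758 = (221841 - 152972) + 163758 = 68869 + 163758 = 232627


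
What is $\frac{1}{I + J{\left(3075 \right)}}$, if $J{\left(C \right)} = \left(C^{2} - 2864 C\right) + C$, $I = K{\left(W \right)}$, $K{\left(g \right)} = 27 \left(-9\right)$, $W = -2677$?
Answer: $\frac{1}{651657} \approx 1.5346 \cdot 10^{-6}$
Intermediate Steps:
$K{\left(g \right)} = -243$
$I = -243$
$J{\left(C \right)} = C^{2} - 2863 C$
$\frac{1}{I + J{\left(3075 \right)}} = \frac{1}{-243 + 3075 \left(-2863 + 3075\right)} = \frac{1}{-243 + 3075 \cdot 212} = \frac{1}{-243 + 651900} = \frac{1}{651657}$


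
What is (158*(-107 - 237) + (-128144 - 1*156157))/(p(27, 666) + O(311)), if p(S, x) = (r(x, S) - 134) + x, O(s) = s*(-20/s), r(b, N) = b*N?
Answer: -48379/2642 ≈ -18.311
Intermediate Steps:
r(b, N) = N*b
O(s) = -20
p(S, x) = -134 + x + S*x (p(S, x) = (S*x - 134) + x = (-134 + S*x) + x = -134 + x + S*x)
(158*(-107 - 237) + (-128144 - 1*156157))/(p(27, 666) + O(311)) = (158*(-107 - 237) + (-128144 - 1*156157))/((-134 + 666 + 27*666) - 20) = (158*(-344) + (-128144 - 156157))/((-134 + 666 + 17982) - 20) = (-54352 - 284301)/(18514 - 20) = -338653/18494 = -338653*1/18494 = -48379/2642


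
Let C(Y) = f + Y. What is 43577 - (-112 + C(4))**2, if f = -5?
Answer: 30808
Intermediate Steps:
C(Y) = -5 + Y
43577 - (-112 + C(4))**2 = 43577 - (-112 + (-5 + 4))**2 = 43577 - (-112 - 1)**2 = 43577 - 1*(-113)**2 = 43577 - 1*12769 = 43577 - 12769 = 30808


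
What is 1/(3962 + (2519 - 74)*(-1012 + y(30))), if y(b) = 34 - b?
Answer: -1/2460598 ≈ -4.0641e-7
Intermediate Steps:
1/(3962 + (2519 - 74)*(-1012 + y(30))) = 1/(3962 + (2519 - 74)*(-1012 + (34 - 1*30))) = 1/(3962 + 2445*(-1012 + (34 - 30))) = 1/(3962 + 2445*(-1012 + 4)) = 1/(3962 + 2445*(-1008)) = 1/(3962 - 2464560) = 1/(-2460598) = -1/2460598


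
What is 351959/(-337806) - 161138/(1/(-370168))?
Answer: 20149496602390345/337806 ≈ 5.9648e+10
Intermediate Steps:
351959/(-337806) - 161138/(1/(-370168)) = 351959*(-1/337806) - 161138/(-1/370168) = -351959/337806 - 161138*(-370168) = -351959/337806 + 59648131184 = 20149496602390345/337806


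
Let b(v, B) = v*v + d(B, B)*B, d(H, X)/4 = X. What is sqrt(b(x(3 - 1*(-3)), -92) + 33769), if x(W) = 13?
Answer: sqrt(67794) ≈ 260.37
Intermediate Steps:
d(H, X) = 4*X
b(v, B) = v**2 + 4*B**2 (b(v, B) = v*v + (4*B)*B = v**2 + 4*B**2)
sqrt(b(x(3 - 1*(-3)), -92) + 33769) = sqrt((13**2 + 4*(-92)**2) + 33769) = sqrt((169 + 4*8464) + 33769) = sqrt((169 + 33856) + 33769) = sqrt(34025 + 33769) = sqrt(67794)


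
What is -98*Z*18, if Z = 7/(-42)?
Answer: 294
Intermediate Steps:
Z = -⅙ (Z = 7*(-1/42) = -⅙ ≈ -0.16667)
-98*Z*18 = -98*(-⅙)*18 = (49/3)*18 = 294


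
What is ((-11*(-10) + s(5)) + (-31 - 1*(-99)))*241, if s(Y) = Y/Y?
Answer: 43139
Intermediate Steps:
s(Y) = 1
((-11*(-10) + s(5)) + (-31 - 1*(-99)))*241 = ((-11*(-10) + 1) + (-31 - 1*(-99)))*241 = ((110 + 1) + (-31 + 99))*241 = (111 + 68)*241 = 179*241 = 43139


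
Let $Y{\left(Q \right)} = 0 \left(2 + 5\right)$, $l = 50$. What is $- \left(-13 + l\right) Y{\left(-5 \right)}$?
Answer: $0$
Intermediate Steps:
$Y{\left(Q \right)} = 0$ ($Y{\left(Q \right)} = 0 \cdot 7 = 0$)
$- \left(-13 + l\right) Y{\left(-5 \right)} = - \left(-13 + 50\right) 0 = - 37 \cdot 0 = \left(-1\right) 0 = 0$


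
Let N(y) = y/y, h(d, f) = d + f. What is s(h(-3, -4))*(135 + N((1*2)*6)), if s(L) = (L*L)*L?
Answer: -46648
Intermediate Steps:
s(L) = L**3 (s(L) = L**2*L = L**3)
N(y) = 1
s(h(-3, -4))*(135 + N((1*2)*6)) = (-3 - 4)**3*(135 + 1) = (-7)**3*136 = -343*136 = -46648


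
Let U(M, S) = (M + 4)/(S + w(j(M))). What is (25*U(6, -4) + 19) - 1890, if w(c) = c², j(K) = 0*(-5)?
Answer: -3867/2 ≈ -1933.5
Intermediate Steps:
j(K) = 0
U(M, S) = (4 + M)/S (U(M, S) = (M + 4)/(S + 0²) = (4 + M)/(S + 0) = (4 + M)/S)
(25*U(6, -4) + 19) - 1890 = (25*((4 + 6)/(-4)) + 19) - 1890 = (25*(-¼*10) + 19) - 1890 = (25*(-5/2) + 19) - 1890 = (-125/2 + 19) - 1890 = -87/2 - 1890 = -3867/2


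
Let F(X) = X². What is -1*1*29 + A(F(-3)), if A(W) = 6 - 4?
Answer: -27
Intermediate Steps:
A(W) = 2
-1*1*29 + A(F(-3)) = -1*1*29 + 2 = -1*29 + 2 = -29 + 2 = -27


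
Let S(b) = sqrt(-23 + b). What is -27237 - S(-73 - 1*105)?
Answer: -27237 - I*sqrt(201) ≈ -27237.0 - 14.177*I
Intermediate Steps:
-27237 - S(-73 - 1*105) = -27237 - sqrt(-23 + (-73 - 1*105)) = -27237 - sqrt(-23 + (-73 - 105)) = -27237 - sqrt(-23 - 178) = -27237 - sqrt(-201) = -27237 - I*sqrt(201)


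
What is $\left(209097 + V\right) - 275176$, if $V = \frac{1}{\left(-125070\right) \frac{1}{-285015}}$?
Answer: $- \frac{550947701}{8338} \approx -66077.0$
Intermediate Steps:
$V = \frac{19001}{8338}$ ($V = \frac{1}{\left(-125070\right) \left(- \frac{1}{285015}\right)} = \frac{1}{\frac{8338}{19001}} = \frac{19001}{8338} \approx 2.2788$)
$\left(209097 + V\right) - 275176 = \left(209097 + \frac{19001}{8338}\right) - 275176 = \frac{1743469787}{8338} - 275176 = - \frac{550947701}{8338}$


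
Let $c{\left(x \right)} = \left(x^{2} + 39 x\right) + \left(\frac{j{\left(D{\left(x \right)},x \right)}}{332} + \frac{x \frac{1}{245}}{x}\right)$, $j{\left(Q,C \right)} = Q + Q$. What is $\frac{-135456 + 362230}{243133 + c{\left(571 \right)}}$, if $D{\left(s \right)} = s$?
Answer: $\frac{9222898580}{24054126871} \approx 0.38342$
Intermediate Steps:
$j{\left(Q,C \right)} = 2 Q$
$c{\left(x \right)} = \frac{1}{245} + x^{2} + \frac{6475 x}{166}$ ($c{\left(x \right)} = \left(x^{2} + 39 x\right) + \left(\frac{2 x}{332} + \frac{x \frac{1}{245}}{x}\right) = \left(x^{2} + 39 x\right) + \left(2 x \frac{1}{332} + \frac{x \frac{1}{245}}{x}\right) = \left(x^{2} + 39 x\right) + \left(\frac{x}{166} + \frac{\frac{1}{245} x}{x}\right) = \left(x^{2} + 39 x\right) + \left(\frac{x}{166} + \frac{1}{245}\right) = \left(x^{2} + 39 x\right) + \left(\frac{1}{245} + \frac{x}{166}\right) = \frac{1}{245} + x^{2} + \frac{6475 x}{166}$)
$\frac{-135456 + 362230}{243133 + c{\left(571 \right)}} = \frac{-135456 + 362230}{243133 + \left(\frac{1}{245} + 571^{2} + \frac{6475}{166} \cdot 571\right)} = \frac{226774}{243133 + \left(\frac{1}{245} + 326041 + \frac{3697225}{166}\right)} = \frac{226774}{243133 + \frac{14165907761}{40670}} = \frac{226774}{\frac{24054126871}{40670}} = 226774 \cdot \frac{40670}{24054126871} = \frac{9222898580}{24054126871}$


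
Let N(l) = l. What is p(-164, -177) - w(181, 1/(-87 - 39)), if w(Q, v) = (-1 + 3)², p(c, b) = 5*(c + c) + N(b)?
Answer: -1821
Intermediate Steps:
p(c, b) = b + 10*c (p(c, b) = 5*(c + c) + b = 5*(2*c) + b = 10*c + b = b + 10*c)
w(Q, v) = 4 (w(Q, v) = 2² = 4)
p(-164, -177) - w(181, 1/(-87 - 39)) = (-177 + 10*(-164)) - 1*4 = (-177 - 1640) - 4 = -1817 - 4 = -1821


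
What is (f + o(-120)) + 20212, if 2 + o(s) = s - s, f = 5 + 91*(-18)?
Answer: 18577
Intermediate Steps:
f = -1633 (f = 5 - 1638 = -1633)
o(s) = -2 (o(s) = -2 + (s - s) = -2 + 0 = -2)
(f + o(-120)) + 20212 = (-1633 - 2) + 20212 = -1635 + 20212 = 18577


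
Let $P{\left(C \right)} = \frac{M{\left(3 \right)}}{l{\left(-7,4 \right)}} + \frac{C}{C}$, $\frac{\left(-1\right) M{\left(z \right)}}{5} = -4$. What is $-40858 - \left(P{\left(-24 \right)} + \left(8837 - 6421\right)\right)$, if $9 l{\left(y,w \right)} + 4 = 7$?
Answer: $-43335$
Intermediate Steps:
$l{\left(y,w \right)} = \frac{1}{3}$ ($l{\left(y,w \right)} = - \frac{4}{9} + \frac{1}{9} \cdot 7 = - \frac{4}{9} + \frac{7}{9} = \frac{1}{3}$)
$M{\left(z \right)} = 20$ ($M{\left(z \right)} = \left(-5\right) \left(-4\right) = 20$)
$P{\left(C \right)} = 61$ ($P{\left(C \right)} = 20 \frac{1}{\frac{1}{3}} + \frac{C}{C} = 20 \cdot 3 + 1 = 60 + 1 = 61$)
$-40858 - \left(P{\left(-24 \right)} + \left(8837 - 6421\right)\right) = -40858 - \left(61 + \left(8837 - 6421\right)\right) = -40858 - \left(61 + 2416\right) = -40858 - 2477 = -43335$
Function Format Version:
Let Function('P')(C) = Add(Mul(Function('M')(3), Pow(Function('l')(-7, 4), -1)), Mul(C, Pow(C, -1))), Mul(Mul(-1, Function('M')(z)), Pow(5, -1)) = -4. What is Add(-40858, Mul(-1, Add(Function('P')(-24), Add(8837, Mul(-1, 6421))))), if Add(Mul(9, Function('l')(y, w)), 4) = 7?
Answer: -43335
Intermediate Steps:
Function('l')(y, w) = Rational(1, 3) (Function('l')(y, w) = Add(Rational(-4, 9), Mul(Rational(1, 9), 7)) = Add(Rational(-4, 9), Rational(7, 9)) = Rational(1, 3))
Function('M')(z) = 20 (Function('M')(z) = Mul(-5, -4) = 20)
Function('P')(C) = 61 (Function('P')(C) = Add(Mul(20, Pow(Rational(1, 3), -1)), Mul(C, Pow(C, -1))) = Add(Mul(20, 3), 1) = Add(60, 1) = 61)
Add(-40858, Mul(-1, Add(Function('P')(-24), Add(8837, Mul(-1, 6421))))) = Add(-40858, Mul(-1, Add(61, Add(8837, Mul(-1, 6421))))) = Add(-40858, Mul(-1, Add(61, Add(8837, -6421)))) = Add(-40858, Mul(-1, Add(61, 2416))) = Add(-40858, Mul(-1, 2477)) = Add(-40858, -2477) = -43335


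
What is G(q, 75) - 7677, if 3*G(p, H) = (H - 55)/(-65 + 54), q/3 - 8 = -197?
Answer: -253361/33 ≈ -7677.6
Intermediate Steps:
q = -567 (q = 24 + 3*(-197) = 24 - 591 = -567)
G(p, H) = 5/3 - H/33 (G(p, H) = ((H - 55)/(-65 + 54))/3 = ((-55 + H)/(-11))/3 = ((-55 + H)*(-1/11))/3 = (5 - H/11)/3 = 5/3 - H/33)
G(q, 75) - 7677 = (5/3 - 1/33*75) - 7677 = (5/3 - 25/11) - 7677 = -20/33 - 7677 = -253361/33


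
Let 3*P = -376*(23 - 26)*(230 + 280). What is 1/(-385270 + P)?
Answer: -1/193510 ≈ -5.1677e-6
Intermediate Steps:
P = 191760 (P = (-376*(23 - 26)*(230 + 280))/3 = (-(-1128)*510)/3 = (-376*(-1530))/3 = (⅓)*575280 = 191760)
1/(-385270 + P) = 1/(-385270 + 191760) = 1/(-193510) = -1/193510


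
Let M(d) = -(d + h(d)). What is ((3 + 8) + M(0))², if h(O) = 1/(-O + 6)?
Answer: 4225/36 ≈ 117.36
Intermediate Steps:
h(O) = 1/(6 - O)
M(d) = 1/(-6 + d) - d (M(d) = -(d - 1/(-6 + d)) = 1/(-6 + d) - d)
((3 + 8) + M(0))² = ((3 + 8) + (1 - 1*0*(-6 + 0))/(-6 + 0))² = (11 + (1 - 1*0*(-6))/(-6))² = (11 - (1 + 0)/6)² = (11 - ⅙*1)² = (11 - ⅙)² = (65/6)² = 4225/36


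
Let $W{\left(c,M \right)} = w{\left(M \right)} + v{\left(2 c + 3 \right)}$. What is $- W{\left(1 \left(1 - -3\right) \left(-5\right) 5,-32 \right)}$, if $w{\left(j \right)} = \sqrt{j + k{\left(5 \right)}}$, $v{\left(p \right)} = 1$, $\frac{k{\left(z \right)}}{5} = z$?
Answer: $-1 - i \sqrt{7} \approx -1.0 - 2.6458 i$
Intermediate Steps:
$k{\left(z \right)} = 5 z$
$w{\left(j \right)} = \sqrt{25 + j}$ ($w{\left(j \right)} = \sqrt{j + 5 \cdot 5} = \sqrt{j + 25} = \sqrt{25 + j}$)
$W{\left(c,M \right)} = 1 + \sqrt{25 + M}$ ($W{\left(c,M \right)} = \sqrt{25 + M} + 1 = 1 + \sqrt{25 + M}$)
$- W{\left(1 \left(1 - -3\right) \left(-5\right) 5,-32 \right)} = - (1 + \sqrt{25 - 32}) = - (1 + \sqrt{-7}) = - (1 + i \sqrt{7}) = -1 - i \sqrt{7}$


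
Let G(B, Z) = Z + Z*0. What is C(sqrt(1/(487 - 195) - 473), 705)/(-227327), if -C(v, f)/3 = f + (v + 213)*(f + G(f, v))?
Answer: 131747775/66379484 + 1377*I*sqrt(10082395)/16594871 ≈ 1.9848 + 0.26348*I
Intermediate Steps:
G(B, Z) = Z (G(B, Z) = Z + 0 = Z)
C(v, f) = -3*f - 3*(213 + v)*(f + v) (C(v, f) = -3*(f + (v + 213)*(f + v)) = -3*(f + (213 + v)*(f + v)) = -3*f - 3*(213 + v)*(f + v))
C(sqrt(1/(487 - 195) - 473), 705)/(-227327) = (-642*705 - 639*sqrt(1/(487 - 195) - 473) - (-1419 + 3/(487 - 195)) - 3*705*sqrt(1/(487 - 195) - 473))/(-227327) = (-452610 - 639*sqrt(1/292 - 473) - 3*(sqrt(1/292 - 473))**2 - 3*705*sqrt(1/292 - 473))*(-1/227327) = (-452610 - 639*I*sqrt(10082395)/146 - 3*(sqrt(-138115/292))**2 - 3*705*sqrt(-138115/292))*(-1/227327) = (-452610 - 639*I*sqrt(10082395)/146 - 3*(I*sqrt(10082395)/146)**2 - 3*705*I*sqrt(10082395)/146)*(-1/227327) = (-452610 - 639*I*sqrt(10082395)/146 - 3*(-138115/292) - 2115*I*sqrt(10082395)/146)*(-1/227327) = (-452610 - 639*I*sqrt(10082395)/146 + 414345/292 - 2115*I*sqrt(10082395)/146)*(-1/227327) = (-131747775/292 - 1377*I*sqrt(10082395)/73)*(-1/227327) = 131747775/66379484 + 1377*I*sqrt(10082395)/16594871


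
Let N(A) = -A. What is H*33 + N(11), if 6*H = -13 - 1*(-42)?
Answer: 297/2 ≈ 148.50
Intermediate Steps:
H = 29/6 (H = (-13 - 1*(-42))/6 = (-13 + 42)/6 = (⅙)*29 = 29/6 ≈ 4.8333)
H*33 + N(11) = (29/6)*33 - 1*11 = 319/2 - 11 = 297/2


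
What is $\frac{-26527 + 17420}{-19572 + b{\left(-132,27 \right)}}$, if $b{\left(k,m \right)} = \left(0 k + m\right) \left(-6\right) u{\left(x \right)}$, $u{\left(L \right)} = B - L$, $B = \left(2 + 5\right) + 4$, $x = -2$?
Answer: $\frac{9107}{21678} \approx 0.4201$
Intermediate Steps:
$B = 11$ ($B = 7 + 4 = 11$)
$u{\left(L \right)} = 11 - L$
$b{\left(k,m \right)} = - 78 m$ ($b{\left(k,m \right)} = \left(0 k + m\right) \left(-6\right) \left(11 - -2\right) = \left(0 + m\right) \left(-6\right) \left(11 + 2\right) = m \left(-6\right) 13 = - 6 m 13 = - 78 m$)
$\frac{-26527 + 17420}{-19572 + b{\left(-132,27 \right)}} = \frac{-26527 + 17420}{-19572 - 2106} = - \frac{9107}{-19572 - 2106} = - \frac{9107}{-21678} = \left(-9107\right) \left(- \frac{1}{21678}\right) = \frac{9107}{21678}$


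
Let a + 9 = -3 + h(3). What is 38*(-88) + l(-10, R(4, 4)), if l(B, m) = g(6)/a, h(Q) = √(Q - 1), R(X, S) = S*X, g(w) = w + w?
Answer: -237496/71 - 6*√2/71 ≈ -3345.1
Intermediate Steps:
g(w) = 2*w
h(Q) = √(-1 + Q)
a = -12 + √2 (a = -9 + (-3 + √(-1 + 3)) = -9 + (-3 + √2) = -12 + √2 ≈ -10.586)
l(B, m) = 12/(-12 + √2) (l(B, m) = (2*6)/(-12 + √2) = 12/(-12 + √2))
38*(-88) + l(-10, R(4, 4)) = 38*(-88) + (-72/71 - 6*√2/71) = -3344 + (-72/71 - 6*√2/71) = -237496/71 - 6*√2/71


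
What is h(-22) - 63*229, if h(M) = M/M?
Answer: -14426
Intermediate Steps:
h(M) = 1
h(-22) - 63*229 = 1 - 63*229 = 1 - 14427 = -14426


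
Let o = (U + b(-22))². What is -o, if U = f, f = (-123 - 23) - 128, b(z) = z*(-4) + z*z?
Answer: -88804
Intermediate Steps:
b(z) = z² - 4*z (b(z) = -4*z + z² = z² - 4*z)
f = -274 (f = -146 - 128 = -274)
U = -274
o = 88804 (o = (-274 - 22*(-4 - 22))² = (-274 - 22*(-26))² = (-274 + 572)² = 298² = 88804)
-o = -1*88804 = -88804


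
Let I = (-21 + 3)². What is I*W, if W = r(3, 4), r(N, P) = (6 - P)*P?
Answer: 2592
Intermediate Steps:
I = 324 (I = (-18)² = 324)
r(N, P) = P*(6 - P)
W = 8 (W = 4*(6 - 1*4) = 4*(6 - 4) = 4*2 = 8)
I*W = 324*8 = 2592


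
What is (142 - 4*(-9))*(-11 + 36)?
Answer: 4450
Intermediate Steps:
(142 - 4*(-9))*(-11 + 36) = (142 + 36)*25 = 178*25 = 4450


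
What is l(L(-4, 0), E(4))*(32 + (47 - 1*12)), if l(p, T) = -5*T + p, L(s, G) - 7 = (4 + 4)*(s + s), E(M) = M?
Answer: -5159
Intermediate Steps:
L(s, G) = 7 + 16*s (L(s, G) = 7 + (4 + 4)*(s + s) = 7 + 8*(2*s) = 7 + 16*s)
l(p, T) = p - 5*T
l(L(-4, 0), E(4))*(32 + (47 - 1*12)) = ((7 + 16*(-4)) - 5*4)*(32 + (47 - 1*12)) = ((7 - 64) - 20)*(32 + (47 - 12)) = (-57 - 20)*(32 + 35) = -77*67 = -5159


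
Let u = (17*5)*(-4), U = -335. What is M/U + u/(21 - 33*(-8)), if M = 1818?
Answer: -126406/19095 ≈ -6.6199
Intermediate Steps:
u = -340 (u = 85*(-4) = -340)
M/U + u/(21 - 33*(-8)) = 1818/(-335) - 340/(21 - 33*(-8)) = 1818*(-1/335) - 340/(21 + 264) = -1818/335 - 340/285 = -1818/335 - 340*1/285 = -1818/335 - 68/57 = -126406/19095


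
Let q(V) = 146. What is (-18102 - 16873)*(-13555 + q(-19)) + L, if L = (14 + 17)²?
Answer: 468980736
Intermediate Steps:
L = 961 (L = 31² = 961)
(-18102 - 16873)*(-13555 + q(-19)) + L = (-18102 - 16873)*(-13555 + 146) + 961 = -34975*(-13409) + 961 = 468979775 + 961 = 468980736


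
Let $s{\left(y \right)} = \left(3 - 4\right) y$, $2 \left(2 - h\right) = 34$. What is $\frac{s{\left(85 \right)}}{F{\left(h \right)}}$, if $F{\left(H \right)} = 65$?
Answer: $- \frac{17}{13} \approx -1.3077$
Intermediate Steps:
$h = -15$ ($h = 2 - 17 = -15$)
$s{\left(y \right)} = - y$
$\frac{s{\left(85 \right)}}{F{\left(h \right)}} = \frac{\left(-1\right) 85}{65} = \left(-85\right) \frac{1}{65} = - \frac{17}{13}$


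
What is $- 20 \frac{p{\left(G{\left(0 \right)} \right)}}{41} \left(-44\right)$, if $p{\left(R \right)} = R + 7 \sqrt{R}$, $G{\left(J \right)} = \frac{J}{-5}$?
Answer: $0$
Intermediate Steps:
$G{\left(J \right)} = - \frac{J}{5}$ ($G{\left(J \right)} = J \left(- \frac{1}{5}\right) = - \frac{J}{5}$)
$- 20 \frac{p{\left(G{\left(0 \right)} \right)}}{41} \left(-44\right) = - 20 \frac{\left(- \frac{1}{5}\right) 0 + 7 \sqrt{\left(- \frac{1}{5}\right) 0}}{41} \left(-44\right) = - 20 \left(0 + 7 \sqrt{0}\right) \frac{1}{41} \left(-44\right) = - 20 \left(0 + 7 \cdot 0\right) \frac{1}{41} \left(-44\right) = - 20 \left(0 + 0\right) \frac{1}{41} \left(-44\right) = - 20 \cdot 0 \cdot \frac{1}{41} \left(-44\right) = \left(-20\right) 0 \left(-44\right) = 0 \left(-44\right) = 0$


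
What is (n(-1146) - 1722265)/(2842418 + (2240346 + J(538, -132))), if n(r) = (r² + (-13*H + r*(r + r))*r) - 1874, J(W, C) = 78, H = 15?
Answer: -3010307625/5082842 ≈ -592.25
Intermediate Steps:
n(r) = -1874 + r² + r*(-195 + 2*r²) (n(r) = (r² + (-13*15 + r*(r + r))*r) - 1874 = (r² + (-195 + r*(2*r))*r) - 1874 = (r² + (-195 + 2*r²)*r) - 1874 = (r² + r*(-195 + 2*r²)) - 1874 = -1874 + r² + r*(-195 + 2*r²))
(n(-1146) - 1722265)/(2842418 + (2240346 + J(538, -132))) = ((-1874 + (-1146)² - 195*(-1146) + 2*(-1146)³) - 1722265)/(2842418 + (2240346 + 78)) = ((-1874 + 1313316 + 223470 + 2*(-1505060136)) - 1722265)/(2842418 + 2240424) = ((-1874 + 1313316 + 223470 - 3010120272) - 1722265)/5082842 = (-3008585360 - 1722265)*(1/5082842) = -3010307625*1/5082842 = -3010307625/5082842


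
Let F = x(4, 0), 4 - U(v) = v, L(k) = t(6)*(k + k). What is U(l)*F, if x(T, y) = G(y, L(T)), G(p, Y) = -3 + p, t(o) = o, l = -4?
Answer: -24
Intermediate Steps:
L(k) = 12*k (L(k) = 6*(k + k) = 6*(2*k) = 12*k)
U(v) = 4 - v
x(T, y) = -3 + y
F = -3 (F = -3 + 0 = -3)
U(l)*F = (4 - 1*(-4))*(-3) = (4 + 4)*(-3) = 8*(-3) = -24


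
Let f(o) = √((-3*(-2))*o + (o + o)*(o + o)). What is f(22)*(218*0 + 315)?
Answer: 630*√517 ≈ 14325.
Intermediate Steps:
f(o) = √(4*o² + 6*o) (f(o) = √(6*o + (2*o)*(2*o)) = √(6*o + 4*o²) = √(4*o² + 6*o))
f(22)*(218*0 + 315) = (√2*√(22*(3 + 2*22)))*(218*0 + 315) = (√2*√(22*(3 + 44)))*(0 + 315) = (√2*√(22*47))*315 = (√2*√1034)*315 = (2*√517)*315 = 630*√517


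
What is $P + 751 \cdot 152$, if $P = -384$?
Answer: $113768$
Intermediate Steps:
$P + 751 \cdot 152 = -384 + 751 \cdot 152 = -384 + 114152 = 113768$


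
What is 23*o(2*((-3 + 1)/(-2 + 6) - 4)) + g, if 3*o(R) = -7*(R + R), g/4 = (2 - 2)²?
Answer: 966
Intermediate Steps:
g = 0 (g = 4*(2 - 2)² = 4*0² = 4*0 = 0)
o(R) = -14*R/3 (o(R) = (-7*(R + R))/3 = (-14*R)/3 = -14*R/3)
23*o(2*((-3 + 1)/(-2 + 6) - 4)) + g = 23*(-28*((-3 + 1)/(-2 + 6) - 4)/3) + 0 = 23*(-28*(-2/4 - 4)/3) + 0 = 23*(-28*(-2*¼ - 4)/3) + 0 = 23*(-28*(-½ - 4)/3) + 0 = 23*(-28*(-9)/(3*2)) + 0 = 23*(-14/3*(-9)) + 0 = 23*42 + 0 = 966 + 0 = 966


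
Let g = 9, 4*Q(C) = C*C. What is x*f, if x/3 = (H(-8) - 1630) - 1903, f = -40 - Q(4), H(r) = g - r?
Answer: 464112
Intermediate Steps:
Q(C) = C**2/4 (Q(C) = (C*C)/4 = C**2/4)
H(r) = 9 - r
f = -44 (f = -40 - 4**2/4 = -40 - 16/4 = -40 - 1*4 = -40 - 4 = -44)
x = -10548 (x = 3*(((9 - 1*(-8)) - 1630) - 1903) = 3*(((9 + 8) - 1630) - 1903) = 3*((17 - 1630) - 1903) = 3*(-1613 - 1903) = 3*(-3516) = -10548)
x*f = -10548*(-44) = 464112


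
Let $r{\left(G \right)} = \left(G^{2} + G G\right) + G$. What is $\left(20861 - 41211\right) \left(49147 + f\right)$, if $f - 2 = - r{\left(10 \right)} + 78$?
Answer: $-997495950$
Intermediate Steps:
$r{\left(G \right)} = G + 2 G^{2}$ ($r{\left(G \right)} = \left(G^{2} + G^{2}\right) + G = 2 G^{2} + G = G + 2 G^{2}$)
$f = -130$ ($f = 2 + \left(- 10 \left(1 + 2 \cdot 10\right) + 78\right) = 2 + \left(- 10 \left(1 + 20\right) + 78\right) = 2 + \left(- 10 \cdot 21 + 78\right) = 2 + \left(\left(-1\right) 210 + 78\right) = 2 + \left(-210 + 78\right) = 2 - 132 = -130$)
$\left(20861 - 41211\right) \left(49147 + f\right) = \left(20861 - 41211\right) \left(49147 - 130\right) = \left(-20350\right) 49017 = -997495950$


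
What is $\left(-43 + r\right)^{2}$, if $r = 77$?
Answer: $1156$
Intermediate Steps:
$\left(-43 + r\right)^{2} = \left(-43 + 77\right)^{2} = 34^{2} = 1156$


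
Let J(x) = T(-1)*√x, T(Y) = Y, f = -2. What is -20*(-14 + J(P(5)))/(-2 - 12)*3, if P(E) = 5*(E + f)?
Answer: -60 - 30*√15/7 ≈ -76.599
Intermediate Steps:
P(E) = -10 + 5*E (P(E) = 5*(E - 2) = 5*(-2 + E) = -10 + 5*E)
J(x) = -√x
-20*(-14 + J(P(5)))/(-2 - 12)*3 = -20*(-14 - √(-10 + 5*5))/(-2 - 12)*3 = -20*(-14 - √(-10 + 25))/(-14)*3 = -20*(-14 - √15)*(-1)/14*3 = -20*(1 + √15/14)*3 = (-20 - 10*√15/7)*3 = -60 - 30*√15/7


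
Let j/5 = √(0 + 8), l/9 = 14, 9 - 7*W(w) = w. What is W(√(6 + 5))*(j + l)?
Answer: 2*(9 - √11)*(63 + 5*√2)/7 ≈ 113.78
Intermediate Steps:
W(w) = 9/7 - w/7
l = 126 (l = 9*14 = 126)
j = 10*√2 (j = 5*√(0 + 8) = 5*√8 = 5*(2*√2) = 10*√2 ≈ 14.142)
W(√(6 + 5))*(j + l) = (9/7 - √(6 + 5)/7)*(10*√2 + 126) = (9/7 - √11/7)*(126 + 10*√2) = (126 + 10*√2)*(9/7 - √11/7)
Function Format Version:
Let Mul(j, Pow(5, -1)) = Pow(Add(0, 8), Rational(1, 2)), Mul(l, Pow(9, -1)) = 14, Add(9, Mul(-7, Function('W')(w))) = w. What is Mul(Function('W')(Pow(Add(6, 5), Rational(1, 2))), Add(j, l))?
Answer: Mul(Rational(2, 7), Add(9, Mul(-1, Pow(11, Rational(1, 2)))), Add(63, Mul(5, Pow(2, Rational(1, 2))))) ≈ 113.78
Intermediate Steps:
Function('W')(w) = Add(Rational(9, 7), Mul(Rational(-1, 7), w))
l = 126 (l = Mul(9, 14) = 126)
j = Mul(10, Pow(2, Rational(1, 2))) (j = Mul(5, Pow(Add(0, 8), Rational(1, 2))) = Mul(5, Pow(8, Rational(1, 2))) = Mul(5, Mul(2, Pow(2, Rational(1, 2)))) = Mul(10, Pow(2, Rational(1, 2))) ≈ 14.142)
Mul(Function('W')(Pow(Add(6, 5), Rational(1, 2))), Add(j, l)) = Mul(Add(Rational(9, 7), Mul(Rational(-1, 7), Pow(Add(6, 5), Rational(1, 2)))), Add(Mul(10, Pow(2, Rational(1, 2))), 126)) = Mul(Add(Rational(9, 7), Mul(Rational(-1, 7), Pow(11, Rational(1, 2)))), Add(126, Mul(10, Pow(2, Rational(1, 2))))) = Mul(Add(126, Mul(10, Pow(2, Rational(1, 2)))), Add(Rational(9, 7), Mul(Rational(-1, 7), Pow(11, Rational(1, 2)))))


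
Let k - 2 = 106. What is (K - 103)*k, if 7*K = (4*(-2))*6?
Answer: -83052/7 ≈ -11865.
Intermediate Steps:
K = -48/7 (K = ((4*(-2))*6)/7 = (-8*6)/7 = (1/7)*(-48) = -48/7 ≈ -6.8571)
k = 108 (k = 2 + 106 = 108)
(K - 103)*k = (-48/7 - 103)*108 = -769/7*108 = -83052/7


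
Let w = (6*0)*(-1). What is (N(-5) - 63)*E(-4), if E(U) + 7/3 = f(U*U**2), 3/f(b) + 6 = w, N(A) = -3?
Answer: 187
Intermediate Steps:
w = 0 (w = 0*(-1) = 0)
f(b) = -1/2 (f(b) = 3/(-6 + 0) = 3/(-6) = 3*(-1/6) = -1/2)
E(U) = -17/6 (E(U) = -7/3 - 1/2 = -17/6)
(N(-5) - 63)*E(-4) = (-3 - 63)*(-17/6) = -66*(-17/6) = 187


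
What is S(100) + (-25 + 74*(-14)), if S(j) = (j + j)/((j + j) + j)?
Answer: -3181/3 ≈ -1060.3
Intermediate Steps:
S(j) = ⅔ (S(j) = (2*j)/(2*j + j) = (2*j)/((3*j)) = (2*j)*(1/(3*j)) = ⅔)
S(100) + (-25 + 74*(-14)) = ⅔ + (-25 + 74*(-14)) = ⅔ + (-25 - 1036) = ⅔ - 1061 = -3181/3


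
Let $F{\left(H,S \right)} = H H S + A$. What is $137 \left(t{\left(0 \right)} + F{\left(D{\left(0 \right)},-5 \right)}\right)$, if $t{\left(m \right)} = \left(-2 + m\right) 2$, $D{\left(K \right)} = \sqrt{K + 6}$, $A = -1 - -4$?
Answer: $-4247$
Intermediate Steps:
$A = 3$ ($A = -1 + 4 = 3$)
$D{\left(K \right)} = \sqrt{6 + K}$
$F{\left(H,S \right)} = 3 + S H^{2}$ ($F{\left(H,S \right)} = H H S + 3 = H^{2} S + 3 = S H^{2} + 3 = 3 + S H^{2}$)
$t{\left(m \right)} = -4 + 2 m$
$137 \left(t{\left(0 \right)} + F{\left(D{\left(0 \right)},-5 \right)}\right) = 137 \left(\left(-4 + 2 \cdot 0\right) + \left(3 - 5 \left(\sqrt{6 + 0}\right)^{2}\right)\right) = 137 \left(\left(-4 + 0\right) + \left(3 - 5 \left(\sqrt{6}\right)^{2}\right)\right) = 137 \left(-4 + \left(3 - 30\right)\right) = 137 \left(-4 - 27\right) = 137 \left(-31\right) = -4247$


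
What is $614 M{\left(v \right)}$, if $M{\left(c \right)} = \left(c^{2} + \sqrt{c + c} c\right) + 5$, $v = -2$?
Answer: $5526 - 2456 i \approx 5526.0 - 2456.0 i$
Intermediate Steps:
$M{\left(c \right)} = 5 + c^{2} + \sqrt{2} c^{\frac{3}{2}}$ ($M{\left(c \right)} = \left(c^{2} + \sqrt{2 c} c\right) + 5 = \left(c^{2} + \sqrt{2} \sqrt{c} c\right) + 5 = \left(c^{2} + \sqrt{2} c^{\frac{3}{2}}\right) + 5 = 5 + c^{2} + \sqrt{2} c^{\frac{3}{2}}$)
$614 M{\left(v \right)} = 614 \left(5 + \left(-2\right)^{2} + \sqrt{2} \left(-2\right)^{\frac{3}{2}}\right) = 614 \left(5 + 4 + \sqrt{2} \left(- 2 i \sqrt{2}\right)\right) = 614 \left(5 + 4 - 4 i\right) = 614 \left(9 - 4 i\right) = 5526 - 2456 i$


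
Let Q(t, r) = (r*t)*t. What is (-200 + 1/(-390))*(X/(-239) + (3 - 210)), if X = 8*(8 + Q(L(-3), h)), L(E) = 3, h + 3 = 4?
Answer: 3869551609/93210 ≈ 41514.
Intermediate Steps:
h = 1 (h = -3 + 4 = 1)
Q(t, r) = r*t**2
X = 136 (X = 8*(8 + 1*3**2) = 8*(8 + 1*9) = 8*(8 + 9) = 8*17 = 136)
(-200 + 1/(-390))*(X/(-239) + (3 - 210)) = (-200 + 1/(-390))*(136/(-239) + (3 - 210)) = (-200 - 1/390)*(136*(-1/239) - 207) = -78001*(-136/239 - 207)/390 = -78001/390*(-49609/239) = 3869551609/93210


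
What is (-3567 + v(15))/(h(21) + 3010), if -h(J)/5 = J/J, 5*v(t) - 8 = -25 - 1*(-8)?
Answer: -17844/15025 ≈ -1.1876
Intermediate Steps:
v(t) = -9/5 (v(t) = 8/5 + (-25 - 1*(-8))/5 = 8/5 + (-25 + 8)/5 = 8/5 + (⅕)*(-17) = 8/5 - 17/5 = -9/5)
h(J) = -5 (h(J) = -5*J/J = -5*1 = -5)
(-3567 + v(15))/(h(21) + 3010) = (-3567 - 9/5)/(-5 + 3010) = -17844/5/3005 = -17844/5*1/3005 = -17844/15025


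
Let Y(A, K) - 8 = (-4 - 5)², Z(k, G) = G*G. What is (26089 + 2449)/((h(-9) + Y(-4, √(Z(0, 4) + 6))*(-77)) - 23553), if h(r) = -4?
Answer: -14269/15205 ≈ -0.93844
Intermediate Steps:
Z(k, G) = G²
Y(A, K) = 89 (Y(A, K) = 8 + (-4 - 5)² = 8 + (-9)² = 8 + 81 = 89)
(26089 + 2449)/((h(-9) + Y(-4, √(Z(0, 4) + 6))*(-77)) - 23553) = (26089 + 2449)/((-4 + 89*(-77)) - 23553) = 28538/((-4 - 6853) - 23553) = 28538/(-6857 - 23553) = 28538/(-30410) = 28538*(-1/30410) = -14269/15205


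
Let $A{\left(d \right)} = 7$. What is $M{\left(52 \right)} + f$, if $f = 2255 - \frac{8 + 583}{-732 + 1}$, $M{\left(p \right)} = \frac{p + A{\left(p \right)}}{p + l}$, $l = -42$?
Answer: $\frac{16533089}{7310} \approx 2261.7$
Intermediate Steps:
$M{\left(p \right)} = \frac{7 + p}{-42 + p}$ ($M{\left(p \right)} = \frac{p + 7}{p - 42} = \frac{7 + p}{-42 + p}$)
$f = \frac{1648996}{731}$ ($f = 2255 - \frac{591}{-731} = 2255 - 591 \left(- \frac{1}{731}\right) = 2255 - - \frac{591}{731} = 2255 + \frac{591}{731} = \frac{1648996}{731} \approx 2255.8$)
$M{\left(52 \right)} + f = \frac{7 + 52}{-42 + 52} + \frac{1648996}{731} = \frac{1}{10} \cdot 59 + \frac{1648996}{731} = \frac{59}{10} + \frac{1648996}{731} = \frac{16533089}{7310}$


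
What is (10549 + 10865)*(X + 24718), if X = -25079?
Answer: -7730454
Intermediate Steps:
(10549 + 10865)*(X + 24718) = (10549 + 10865)*(-25079 + 24718) = 21414*(-361) = -7730454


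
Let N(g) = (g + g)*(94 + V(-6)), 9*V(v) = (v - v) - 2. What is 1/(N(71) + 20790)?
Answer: 9/306958 ≈ 2.9320e-5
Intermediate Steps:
V(v) = -2/9 (V(v) = ((v - v) - 2)/9 = (0 - 2)/9 = (⅑)*(-2) = -2/9)
N(g) = 1688*g/9 (N(g) = (g + g)*(94 - 2/9) = (2*g)*(844/9) = 1688*g/9)
1/(N(71) + 20790) = 1/((1688/9)*71 + 20790) = 1/(119848/9 + 20790) = 1/(306958/9) = 9/306958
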